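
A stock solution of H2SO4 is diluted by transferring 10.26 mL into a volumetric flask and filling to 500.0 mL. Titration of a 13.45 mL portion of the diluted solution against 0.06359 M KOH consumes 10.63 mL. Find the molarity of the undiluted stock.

1.22 M

n(KOH) = 0.06359 x 0.01063 = 0.0006760 mol.
n(H2SO4) in the aliquot = 0.0006760 x 1/2 = 0.0003380 mol.
[diluted H2SO4] = 0.0003380 / 0.01345 = 0.02513 M.
Dilution factor = 500.0/10.26 = 48.73, so [stock] = 0.02513 x 48.73 = 1.22 M.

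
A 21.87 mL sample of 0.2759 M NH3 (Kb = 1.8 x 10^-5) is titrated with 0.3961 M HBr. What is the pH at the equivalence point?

n(NH3) = 0.2759 x 0.02187 = 0.006034 mol; V(HBr) at equivalence = 0.006034/0.3961 = 0.01523 L.
At equivalence the base is fully converted to NH4+; total volume = 0.03710 L, so [NH4+] = 0.006034/0.03710 = 0.1626 M.
Ka(NH4+) = Kw/Kb = 1.0e-14 / 1.8 x 10^-5 = 5.56e-10.
[H^+] = sqrt(Ka x [NH4+]) = sqrt(5.56e-10 x 0.1626) = 9.51e-6 M.
pH = -log(9.51e-6) = 5.02.

5.02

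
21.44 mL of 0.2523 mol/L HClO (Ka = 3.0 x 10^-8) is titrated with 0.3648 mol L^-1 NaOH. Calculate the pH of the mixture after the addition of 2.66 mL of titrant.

Initial n(HClO) = 0.2523 x 0.02144 = 0.005409 mol.
n(NaOH) added = 0.3648 x 0.002660 = 0.0009704 mol, converting that many moles of HClO to ClO-.
Remaining n(HClO) = 0.004439 mol; n(ClO-) = 0.0009704 mol.
By Henderson-Hasselbalch, pH = pKa + log([A^-]/[HA]) = 7.52 + log(0.0009704/0.004439) = 7.52 + (-0.66) = 6.86.

6.86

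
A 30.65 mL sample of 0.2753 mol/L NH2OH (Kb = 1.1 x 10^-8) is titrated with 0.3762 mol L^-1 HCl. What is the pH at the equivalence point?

n(NH2OH) = 0.2753 x 0.03065 = 0.008438 mol; V(HCl) at equivalence = 0.008438/0.3762 = 0.02243 L.
At equivalence the base is fully converted to NH3OH+; total volume = 0.05308 L, so [NH3OH+] = 0.008438/0.05308 = 0.1590 M.
Ka(NH3OH+) = Kw/Kb = 1.0e-14 / 1.1 x 10^-8 = 9.09e-7.
[H^+] = sqrt(Ka x [NH3OH+]) = sqrt(9.09e-7 x 0.1590) = 0.000380 M.
pH = -log(0.000380) = 3.42.

3.42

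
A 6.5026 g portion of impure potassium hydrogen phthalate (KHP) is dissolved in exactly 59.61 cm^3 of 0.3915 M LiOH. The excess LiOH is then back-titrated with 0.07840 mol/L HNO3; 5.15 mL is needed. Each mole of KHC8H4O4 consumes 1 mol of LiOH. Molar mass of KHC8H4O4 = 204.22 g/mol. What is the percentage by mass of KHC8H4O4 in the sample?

Total n(LiOH) added = 0.3915 x 0.05961 = 0.02334 mol.
n(HNO3) used = 0.07840 x 0.005150 = 0.0004038 mol, which equals the excess n(LiOH).
So n(LiOH) consumed by the sample = 0.02334 - 0.0004038 = 0.02293 mol.
n(KHC8H4O4) = 0.02293 / 1 = 0.02293 mol.
mass KHC8H4O4 = 0.02293 x 204.22 = 4.683 g, so %KHC8H4O4 = 4.683/6.5026 x 100 = 72.0%.

72.0%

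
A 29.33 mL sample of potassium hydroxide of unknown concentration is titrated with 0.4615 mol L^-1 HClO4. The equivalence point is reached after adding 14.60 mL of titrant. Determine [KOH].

0.230 M

n(HClO4) delivered = 0.4615 x 0.01460 = 0.006738 mol.
For a 1:1 reaction, n(KOH) = 0.006738 mol.
[KOH] = 0.006738 mol / 0.02933 L = 0.230 M.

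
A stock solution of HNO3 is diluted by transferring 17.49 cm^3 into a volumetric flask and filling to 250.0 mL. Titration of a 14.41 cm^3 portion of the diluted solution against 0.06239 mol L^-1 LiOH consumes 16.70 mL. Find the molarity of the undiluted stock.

n(LiOH) = 0.06239 x 0.01670 = 0.001042 mol.
n(HNO3) in the aliquot = 0.001042 mol.
[diluted HNO3] = 0.001042 / 0.01441 = 0.07230 M.
Dilution factor = 250.0/17.49 = 14.29, so [stock] = 0.07230 x 14.29 = 1.03 M.

1.03 M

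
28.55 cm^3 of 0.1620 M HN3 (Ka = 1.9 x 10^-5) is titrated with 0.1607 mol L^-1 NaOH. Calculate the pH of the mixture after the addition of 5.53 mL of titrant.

Initial n(HN3) = 0.1620 x 0.02855 = 0.004625 mol.
n(NaOH) added = 0.1607 x 0.005530 = 0.0008887 mol, converting that many moles of HN3 to N3-.
Remaining n(HN3) = 0.003736 mol; n(N3-) = 0.0008887 mol.
By Henderson-Hasselbalch, pH = pKa + log([A^-]/[HA]) = 4.72 + log(0.0008887/0.003736) = 4.72 + (-0.62) = 4.10.

4.10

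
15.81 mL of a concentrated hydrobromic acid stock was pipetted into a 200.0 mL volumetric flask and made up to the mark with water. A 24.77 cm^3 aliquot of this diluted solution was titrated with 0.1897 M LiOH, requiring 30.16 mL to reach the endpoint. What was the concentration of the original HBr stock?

n(LiOH) = 0.1897 x 0.03016 = 0.005721 mol.
n(HBr) in the aliquot = 0.005721 mol.
[diluted HBr] = 0.005721 / 0.02477 = 0.2310 M.
Dilution factor = 200.0/15.81 = 12.65, so [stock] = 0.2310 x 12.65 = 2.92 M.

2.92 M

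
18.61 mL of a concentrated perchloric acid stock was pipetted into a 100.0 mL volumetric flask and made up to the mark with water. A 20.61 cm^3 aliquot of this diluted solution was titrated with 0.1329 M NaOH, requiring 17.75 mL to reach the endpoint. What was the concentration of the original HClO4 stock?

n(NaOH) = 0.1329 x 0.01775 = 0.002359 mol.
n(HClO4) in the aliquot = 0.002359 mol.
[diluted HClO4] = 0.002359 / 0.02061 = 0.1145 M.
Dilution factor = 100.0/18.61 = 5.373, so [stock] = 0.1145 x 5.373 = 0.615 M.

0.615 M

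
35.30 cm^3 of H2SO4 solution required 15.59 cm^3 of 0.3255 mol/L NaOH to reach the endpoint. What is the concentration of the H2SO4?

0.0719 M

n(NaOH) delivered = 0.3255 x 0.01559 = 0.005075 mol.
The reaction is 1 H2SO4 + 2 NaOH, so n(H2SO4) = 0.005075 x 1/2 = 0.002537 mol.
[H2SO4] = 0.002537 mol / 0.03530 L = 0.0719 M.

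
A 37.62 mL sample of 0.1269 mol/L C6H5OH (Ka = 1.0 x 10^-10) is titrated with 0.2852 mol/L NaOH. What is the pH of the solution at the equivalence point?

n(C6H5OH) = 0.1269 x 0.03762 = 0.004774 mol; V(NaOH) at equivalence = 0.004774/0.2852 = 0.01674 L.
At equivalence all the acid is converted to C6H5O-; total volume = 0.03762 + 0.01674 = 0.05436 L, so [C6H5O-] = 0.004774/0.05436 = 0.08782 M.
Kb = Kw/Ka = 1.0e-14 / 1.0 x 10^-10 = 0.000100.
[OH^-] = sqrt(Kb x [C6H5O-]) = sqrt(0.000100 x 0.08782) = 0.00296 M.
pOH = 2.53, so pH = 14.00 - 2.53 = 11.47.

11.47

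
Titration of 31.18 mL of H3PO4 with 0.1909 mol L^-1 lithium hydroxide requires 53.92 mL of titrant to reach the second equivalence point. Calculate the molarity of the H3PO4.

0.165 M

n(LiOH) = 0.1909 x 0.05392 = 0.01029 mol.
At the second equivalence point, 2 mol OH^- react per mol H3PO4, so n(H3PO4) = 0.01029 / 2 = 0.005147 mol.
[H3PO4] = 0.005147 / 0.03118 L = 0.165 M.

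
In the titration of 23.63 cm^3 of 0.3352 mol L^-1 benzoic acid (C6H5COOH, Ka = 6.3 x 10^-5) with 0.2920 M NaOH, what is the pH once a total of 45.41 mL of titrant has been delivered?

n(acid) = 0.3352 x 0.02363 = 0.007921 mol; n(NaOH) added = 0.2920 x 0.04541 = 0.01326 mol.
Base is in excess by 0.01326 - 0.007921 = 0.005339 mol in a total volume of 0.06904 L.
[OH^-] = 0.005339/0.06904 = 0.07733 M, so pOH = 1.11 and pH = 14.00 - 1.11 = 12.89.

12.89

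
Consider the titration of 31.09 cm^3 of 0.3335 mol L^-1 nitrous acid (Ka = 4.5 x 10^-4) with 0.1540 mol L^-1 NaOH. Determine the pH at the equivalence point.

n(HNO2) = 0.3335 x 0.03109 = 0.01037 mol; V(NaOH) at equivalence = 0.01037/0.1540 = 0.06733 L.
At equivalence all the acid is converted to NO2-; total volume = 0.03109 + 0.06733 = 0.09842 L, so [NO2-] = 0.01037/0.09842 = 0.1054 M.
Kb = Kw/Ka = 1.0e-14 / 4.5 x 10^-4 = 2.22e-11.
[OH^-] = sqrt(Kb x [NO2-]) = sqrt(2.22e-11 x 0.1054) = 1.53e-6 M.
pOH = 5.82, so pH = 14.00 - 5.82 = 8.18.

8.18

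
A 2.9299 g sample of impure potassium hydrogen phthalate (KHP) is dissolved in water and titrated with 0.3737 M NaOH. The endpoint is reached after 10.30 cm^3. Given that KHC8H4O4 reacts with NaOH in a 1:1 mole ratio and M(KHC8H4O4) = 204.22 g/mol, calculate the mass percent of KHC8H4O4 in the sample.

n(NaOH) = 0.3737 x 0.01030 = 0.003849 mol.
n(KHC8H4O4) = 0.003849 / 1 = 0.003849 mol.
mass of KHC8H4O4 = 0.003849 x 204.22 = 0.7861 g.
% purity = 0.7861 / 2.9299 x 100 = 26.8%.

26.8%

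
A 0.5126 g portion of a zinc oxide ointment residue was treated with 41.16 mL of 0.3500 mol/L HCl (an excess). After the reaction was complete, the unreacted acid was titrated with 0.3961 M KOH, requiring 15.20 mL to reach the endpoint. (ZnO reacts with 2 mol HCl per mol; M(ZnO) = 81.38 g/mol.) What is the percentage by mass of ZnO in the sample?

Total n(HCl) added = 0.3500 x 0.04116 = 0.01441 mol.
n(KOH) used = 0.3961 x 0.01520 = 0.006021 mol, which equals the excess n(HCl).
So n(HCl) consumed by the sample = 0.01441 - 0.006021 = 0.008385 mol.
n(ZnO) = 0.008385 / 2 = 0.004193 mol.
mass ZnO = 0.004193 x 81.38 = 0.3412 g, so %ZnO = 0.3412/0.5126 x 100 = 66.6%.

66.6%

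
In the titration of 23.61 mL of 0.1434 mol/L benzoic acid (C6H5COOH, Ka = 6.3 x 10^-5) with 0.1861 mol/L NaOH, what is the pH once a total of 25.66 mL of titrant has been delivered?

n(acid) = 0.1434 x 0.02361 = 0.003386 mol; n(NaOH) added = 0.1861 x 0.02566 = 0.004775 mol.
Base is in excess by 0.004775 - 0.003386 = 0.001390 mol in a total volume of 0.04927 L.
[OH^-] = 0.001390/0.04927 = 0.02820 M, so pOH = 1.55 and pH = 14.00 - 1.55 = 12.45.

12.45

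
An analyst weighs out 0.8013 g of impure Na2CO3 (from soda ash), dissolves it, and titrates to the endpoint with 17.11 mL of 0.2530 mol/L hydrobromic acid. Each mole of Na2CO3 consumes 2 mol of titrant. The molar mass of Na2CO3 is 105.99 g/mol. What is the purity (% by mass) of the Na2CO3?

n(HBr) = 0.2530 x 0.01711 = 0.004329 mol.
n(Na2CO3) = 0.004329 / 2 = 0.002164 mol.
mass of Na2CO3 = 0.002164 x 105.99 = 0.2294 g.
% purity = 0.2294 / 0.8013 x 100 = 28.6%.

28.6%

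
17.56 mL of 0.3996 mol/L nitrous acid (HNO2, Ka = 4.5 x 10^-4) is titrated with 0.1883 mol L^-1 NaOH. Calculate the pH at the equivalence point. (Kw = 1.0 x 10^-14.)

n(HNO2) = 0.3996 x 0.01756 = 0.007017 mol; V(NaOH) at equivalence = 0.007017/0.1883 = 0.03726 L.
At equivalence all the acid is converted to NO2-; total volume = 0.01756 + 0.03726 = 0.05482 L, so [NO2-] = 0.007017/0.05482 = 0.1280 M.
Kb = Kw/Ka = 1.0e-14 / 4.5 x 10^-4 = 2.22e-11.
[OH^-] = sqrt(Kb x [NO2-]) = sqrt(2.22e-11 x 0.1280) = 1.69e-6 M.
pOH = 5.77, so pH = 14.00 - 5.77 = 8.23.

8.23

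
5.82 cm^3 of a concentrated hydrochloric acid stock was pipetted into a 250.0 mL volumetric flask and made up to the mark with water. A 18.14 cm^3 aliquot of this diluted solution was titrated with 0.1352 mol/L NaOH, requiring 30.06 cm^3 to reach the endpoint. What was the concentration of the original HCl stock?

9.62 M

n(NaOH) = 0.1352 x 0.03006 = 0.004064 mol.
n(HCl) in the aliquot = 0.004064 mol.
[diluted HCl] = 0.004064 / 0.01814 = 0.2240 M.
Dilution factor = 250.0/5.820 = 42.96, so [stock] = 0.2240 x 42.96 = 9.62 M.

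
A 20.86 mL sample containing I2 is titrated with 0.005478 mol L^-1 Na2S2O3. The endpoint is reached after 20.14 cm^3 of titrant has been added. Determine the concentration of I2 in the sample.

0.00264 M

n(Na2S2O3) = 0.005478 x 0.02014 = 0.0001103 mol.
From the balanced equation, 2 mol Na2S2O3 reacts with 1 mol I2, so n(I2) = 0.0001103 x 1/2 = 5.516e-5 mol.
[I2] = 5.516e-5 / 0.02086 L = 0.00264 M.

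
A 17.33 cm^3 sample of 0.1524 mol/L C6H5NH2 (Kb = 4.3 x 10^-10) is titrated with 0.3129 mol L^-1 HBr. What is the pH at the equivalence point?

2.81

n(C6H5NH2) = 0.1524 x 0.01733 = 0.002641 mol; V(HBr) at equivalence = 0.002641/0.3129 = 0.008441 L.
At equivalence the base is fully converted to C6H5NH3+; total volume = 0.02577 L, so [C6H5NH3+] = 0.002641/0.02577 = 0.1025 M.
Ka(C6H5NH3+) = Kw/Kb = 1.0e-14 / 4.3 x 10^-10 = 2.33e-5.
[H^+] = sqrt(Ka x [C6H5NH3+]) = sqrt(2.33e-5 x 0.1025) = 0.00154 M.
pH = -log(0.00154) = 2.81.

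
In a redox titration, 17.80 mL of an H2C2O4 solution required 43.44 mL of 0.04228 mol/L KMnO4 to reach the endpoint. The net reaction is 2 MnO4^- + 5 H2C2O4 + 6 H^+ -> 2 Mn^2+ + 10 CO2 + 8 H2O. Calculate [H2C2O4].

n(KMnO4) = 0.04228 x 0.04344 = 0.001837 mol.
From the balanced equation, 2 mol KMnO4 reacts with 5 mol H2C2O4, so n(H2C2O4) = 0.001837 x 5/2 = 0.004592 mol.
[H2C2O4] = 0.004592 / 0.01780 L = 0.258 M.

0.258 M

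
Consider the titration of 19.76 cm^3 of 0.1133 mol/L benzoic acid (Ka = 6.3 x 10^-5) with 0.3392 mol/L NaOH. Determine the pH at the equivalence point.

8.56

n(C6H5COOH) = 0.1133 x 0.01976 = 0.002239 mol; V(NaOH) at equivalence = 0.002239/0.3392 = 0.006600 L.
At equivalence all the acid is converted to C6H5COO-; total volume = 0.01976 + 0.006600 = 0.02636 L, so [C6H5COO-] = 0.002239/0.02636 = 0.08493 M.
Kb = Kw/Ka = 1.0e-14 / 6.3 x 10^-5 = 1.59e-10.
[OH^-] = sqrt(Kb x [C6H5COO-]) = sqrt(1.59e-10 x 0.08493) = 3.67e-6 M.
pOH = 5.44, so pH = 14.00 - 5.44 = 8.56.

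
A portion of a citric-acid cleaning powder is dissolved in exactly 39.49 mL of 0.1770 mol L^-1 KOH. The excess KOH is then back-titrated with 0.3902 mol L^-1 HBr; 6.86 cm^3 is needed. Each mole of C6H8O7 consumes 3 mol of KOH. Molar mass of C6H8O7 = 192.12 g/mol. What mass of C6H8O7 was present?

0.276 g

Total n(KOH) added = 0.1770 x 0.03949 = 0.006990 mol.
n(HBr) used = 0.3902 x 0.006860 = 0.002677 mol, which equals the excess n(KOH).
So n(KOH) consumed by the sample = 0.006990 - 0.002677 = 0.004313 mol.
n(C6H8O7) = 0.004313 / 3 = 0.001438 mol.
mass = 0.001438 mol x 192.12 g/mol = 0.276 g.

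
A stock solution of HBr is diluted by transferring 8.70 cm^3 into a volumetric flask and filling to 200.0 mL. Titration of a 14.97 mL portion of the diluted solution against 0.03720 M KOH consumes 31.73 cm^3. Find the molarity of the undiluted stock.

1.81 M

n(KOH) = 0.03720 x 0.03173 = 0.001180 mol.
n(HBr) in the aliquot = 0.001180 mol.
[diluted HBr] = 0.001180 / 0.01497 = 0.07885 M.
Dilution factor = 200.0/8.700 = 22.99, so [stock] = 0.07885 x 22.99 = 1.81 M.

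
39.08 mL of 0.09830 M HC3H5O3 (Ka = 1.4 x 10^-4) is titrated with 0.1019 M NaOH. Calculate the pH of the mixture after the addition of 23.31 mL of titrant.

Initial n(HC3H5O3) = 0.09830 x 0.03908 = 0.003842 mol.
n(NaOH) added = 0.1019 x 0.02331 = 0.002375 mol, converting that many moles of HC3H5O3 to C3H5O3-.
Remaining n(HC3H5O3) = 0.001466 mol; n(C3H5O3-) = 0.002375 mol.
By Henderson-Hasselbalch, pH = pKa + log([A^-]/[HA]) = 3.85 + log(0.002375/0.001466) = 3.85 + (+0.21) = 4.06.

4.06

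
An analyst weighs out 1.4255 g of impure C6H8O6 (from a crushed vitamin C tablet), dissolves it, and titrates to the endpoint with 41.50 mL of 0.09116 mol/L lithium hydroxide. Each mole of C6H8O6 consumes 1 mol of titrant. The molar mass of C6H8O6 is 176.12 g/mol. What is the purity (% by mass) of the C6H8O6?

n(LiOH) = 0.09116 x 0.04150 = 0.003783 mol.
n(C6H8O6) = 0.003783 / 1 = 0.003783 mol.
mass of C6H8O6 = 0.003783 x 176.12 = 0.6663 g.
% purity = 0.6663 / 1.4255 x 100 = 46.7%.

46.7%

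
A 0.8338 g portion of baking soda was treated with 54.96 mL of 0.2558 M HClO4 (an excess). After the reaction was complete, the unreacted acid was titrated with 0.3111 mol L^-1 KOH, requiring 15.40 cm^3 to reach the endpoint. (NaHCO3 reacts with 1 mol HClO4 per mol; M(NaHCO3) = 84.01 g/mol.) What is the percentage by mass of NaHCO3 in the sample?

93.4%

Total n(HClO4) added = 0.2558 x 0.05496 = 0.01406 mol.
n(KOH) used = 0.3111 x 0.01540 = 0.004791 mol, which equals the excess n(HClO4).
So n(HClO4) consumed by the sample = 0.01406 - 0.004791 = 0.009268 mol.
n(NaHCO3) = 0.009268 / 1 = 0.009268 mol.
mass NaHCO3 = 0.009268 x 84.01 = 0.7786 g, so %NaHCO3 = 0.7786/0.8338 x 100 = 93.4%.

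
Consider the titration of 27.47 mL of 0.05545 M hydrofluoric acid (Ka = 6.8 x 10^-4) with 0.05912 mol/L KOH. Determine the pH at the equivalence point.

n(HF) = 0.05545 x 0.02747 = 0.001523 mol; V(KOH) at equivalence = 0.001523/0.05912 = 0.02576 L.
At equivalence all the acid is converted to F-; total volume = 0.02747 + 0.02576 = 0.05323 L, so [F-] = 0.001523/0.05323 = 0.02861 M.
Kb = Kw/Ka = 1.0e-14 / 6.8 x 10^-4 = 1.47e-11.
[OH^-] = sqrt(Kb x [F-]) = sqrt(1.47e-11 x 0.02861) = 6.49e-7 M.
pOH = 6.19, so pH = 14.00 - 6.19 = 7.81.

7.81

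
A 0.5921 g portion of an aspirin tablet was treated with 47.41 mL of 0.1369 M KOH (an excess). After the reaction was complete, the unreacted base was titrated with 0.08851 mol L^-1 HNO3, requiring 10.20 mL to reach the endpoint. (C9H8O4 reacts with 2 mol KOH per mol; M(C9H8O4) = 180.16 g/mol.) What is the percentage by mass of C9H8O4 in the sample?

85.0%

Total n(KOH) added = 0.1369 x 0.04741 = 0.006490 mol.
n(HNO3) used = 0.08851 x 0.01020 = 0.0009028 mol, which equals the excess n(KOH).
So n(KOH) consumed by the sample = 0.006490 - 0.0009028 = 0.005588 mol.
n(C9H8O4) = 0.005588 / 2 = 0.002794 mol.
mass C9H8O4 = 0.002794 x 180.16 = 0.5033 g, so %C9H8O4 = 0.5033/0.5921 x 100 = 85.0%.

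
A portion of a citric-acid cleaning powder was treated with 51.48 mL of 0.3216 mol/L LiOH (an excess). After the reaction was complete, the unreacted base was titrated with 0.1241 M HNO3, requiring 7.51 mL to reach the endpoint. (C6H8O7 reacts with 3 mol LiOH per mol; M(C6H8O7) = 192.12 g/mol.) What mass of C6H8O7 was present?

1.00 g

Total n(LiOH) added = 0.3216 x 0.05148 = 0.01656 mol.
n(HNO3) used = 0.1241 x 0.007510 = 0.0009320 mol, which equals the excess n(LiOH).
So n(LiOH) consumed by the sample = 0.01656 - 0.0009320 = 0.01562 mol.
n(C6H8O7) = 0.01562 / 3 = 0.005208 mol.
mass = 0.005208 mol x 192.12 g/mol = 1.00 g.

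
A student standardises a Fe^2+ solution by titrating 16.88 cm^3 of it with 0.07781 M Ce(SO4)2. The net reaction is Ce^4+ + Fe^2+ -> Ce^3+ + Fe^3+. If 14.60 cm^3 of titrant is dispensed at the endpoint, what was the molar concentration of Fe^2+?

0.0673 M

n(Ce(SO4)2) = 0.07781 x 0.01460 = 0.001136 mol.
From the balanced equation, 1 mol Ce(SO4)2 reacts with 1 mol Fe^2+, so n(Fe^2+) = 0.001136 x 1/1 = 0.001136 mol.
[Fe^2+] = 0.001136 / 0.01688 L = 0.0673 M.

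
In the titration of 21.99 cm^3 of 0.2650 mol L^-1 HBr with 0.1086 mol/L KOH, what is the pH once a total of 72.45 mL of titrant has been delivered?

n(acid) = 0.2650 x 0.02199 = 0.005827 mol; n(KOH) added = 0.1086 x 0.07245 = 0.007868 mol.
Base is in excess by 0.007868 - 0.005827 = 0.002041 mol in a total volume of 0.09444 L.
[OH^-] = 0.002041/0.09444 = 0.02161 M, so pOH = 1.67 and pH = 14.00 - 1.67 = 12.33.

12.33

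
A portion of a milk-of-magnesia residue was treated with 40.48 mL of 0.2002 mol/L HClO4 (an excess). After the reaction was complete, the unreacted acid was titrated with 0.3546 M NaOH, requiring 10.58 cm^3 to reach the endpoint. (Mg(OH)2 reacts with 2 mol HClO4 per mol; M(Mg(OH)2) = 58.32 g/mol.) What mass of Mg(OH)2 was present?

Total n(HClO4) added = 0.2002 x 0.04048 = 0.008104 mol.
n(NaOH) used = 0.3546 x 0.01058 = 0.003752 mol, which equals the excess n(HClO4).
So n(HClO4) consumed by the sample = 0.008104 - 0.003752 = 0.004352 mol.
n(Mg(OH)2) = 0.004352 / 2 = 0.002176 mol.
mass = 0.002176 mol x 58.32 g/mol = 0.127 g.

0.127 g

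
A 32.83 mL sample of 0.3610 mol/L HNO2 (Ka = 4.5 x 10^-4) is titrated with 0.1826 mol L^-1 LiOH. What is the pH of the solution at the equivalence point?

8.22

n(HNO2) = 0.3610 x 0.03283 = 0.01185 mol; V(LiOH) at equivalence = 0.01185/0.1826 = 0.06490 L.
At equivalence all the acid is converted to NO2-; total volume = 0.03283 + 0.06490 = 0.09773 L, so [NO2-] = 0.01185/0.09773 = 0.1213 M.
Kb = Kw/Ka = 1.0e-14 / 4.5 x 10^-4 = 2.22e-11.
[OH^-] = sqrt(Kb x [NO2-]) = sqrt(2.22e-11 x 0.1213) = 1.64e-6 M.
pOH = 5.78, so pH = 14.00 - 5.78 = 8.22.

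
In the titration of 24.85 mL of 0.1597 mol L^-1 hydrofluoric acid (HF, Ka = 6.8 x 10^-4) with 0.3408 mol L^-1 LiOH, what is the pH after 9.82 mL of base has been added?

Initial n(HF) = 0.1597 x 0.02485 = 0.003969 mol.
n(LiOH) added = 0.3408 x 0.009820 = 0.003347 mol, converting that many moles of HF to F-.
Remaining n(HF) = 0.0006219 mol; n(F-) = 0.003347 mol.
By Henderson-Hasselbalch, pH = pKa + log([A^-]/[HA]) = 3.17 + log(0.003347/0.0006219) = 3.17 + (+0.73) = 3.90.

3.90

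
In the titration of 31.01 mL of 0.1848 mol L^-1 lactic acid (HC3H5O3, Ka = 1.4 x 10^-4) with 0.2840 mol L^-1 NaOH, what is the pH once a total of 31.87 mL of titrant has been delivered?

n(acid) = 0.1848 x 0.03101 = 0.005731 mol; n(NaOH) added = 0.2840 x 0.03187 = 0.009051 mol.
Base is in excess by 0.009051 - 0.005731 = 0.003320 mol in a total volume of 0.06288 L.
[OH^-] = 0.003320/0.06288 = 0.05281 M, so pOH = 1.28 and pH = 14.00 - 1.28 = 12.72.

12.72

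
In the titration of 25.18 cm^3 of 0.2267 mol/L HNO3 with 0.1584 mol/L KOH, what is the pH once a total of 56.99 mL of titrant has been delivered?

n(acid) = 0.2267 x 0.02518 = 0.005708 mol; n(KOH) added = 0.1584 x 0.05699 = 0.009027 mol.
Base is in excess by 0.009027 - 0.005708 = 0.003319 mol in a total volume of 0.08217 L.
[OH^-] = 0.003319/0.08217 = 0.04039 M, so pOH = 1.39 and pH = 14.00 - 1.39 = 12.61.

12.61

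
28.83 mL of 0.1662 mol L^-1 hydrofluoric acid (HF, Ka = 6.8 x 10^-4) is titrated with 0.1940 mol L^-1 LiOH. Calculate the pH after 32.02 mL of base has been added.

12.37

n(acid) = 0.1662 x 0.02883 = 0.004792 mol; n(LiOH) added = 0.1940 x 0.03202 = 0.006212 mol.
Base is in excess by 0.006212 - 0.004792 = 0.001420 mol in a total volume of 0.06085 L.
[OH^-] = 0.001420/0.06085 = 0.02334 M, so pOH = 1.63 and pH = 14.00 - 1.63 = 12.37.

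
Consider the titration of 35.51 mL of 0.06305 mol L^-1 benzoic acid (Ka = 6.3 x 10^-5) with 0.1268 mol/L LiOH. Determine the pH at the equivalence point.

n(C6H5COOH) = 0.06305 x 0.03551 = 0.002239 mol; V(LiOH) at equivalence = 0.002239/0.1268 = 0.01766 L.
At equivalence all the acid is converted to C6H5COO-; total volume = 0.03551 + 0.01766 = 0.05317 L, so [C6H5COO-] = 0.002239/0.05317 = 0.04211 M.
Kb = Kw/Ka = 1.0e-14 / 6.3 x 10^-5 = 1.59e-10.
[OH^-] = sqrt(Kb x [C6H5COO-]) = sqrt(1.59e-10 x 0.04211) = 2.59e-6 M.
pOH = 5.59, so pH = 14.00 - 5.59 = 8.41.

8.41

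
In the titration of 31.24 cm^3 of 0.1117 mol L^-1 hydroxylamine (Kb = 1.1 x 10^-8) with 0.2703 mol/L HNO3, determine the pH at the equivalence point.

n(NH2OH) = 0.1117 x 0.03124 = 0.003490 mol; V(HNO3) at equivalence = 0.003490/0.2703 = 0.01291 L.
At equivalence the base is fully converted to NH3OH+; total volume = 0.04415 L, so [NH3OH+] = 0.003490/0.04415 = 0.07904 M.
Ka(NH3OH+) = Kw/Kb = 1.0e-14 / 1.1 x 10^-8 = 9.09e-7.
[H^+] = sqrt(Ka x [NH3OH+]) = sqrt(9.09e-7 x 0.07904) = 0.000268 M.
pH = -log(0.000268) = 3.57.

3.57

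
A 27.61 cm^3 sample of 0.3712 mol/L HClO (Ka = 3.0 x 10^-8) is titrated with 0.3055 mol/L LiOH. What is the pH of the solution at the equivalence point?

10.37

n(HClO) = 0.3712 x 0.02761 = 0.01025 mol; V(LiOH) at equivalence = 0.01025/0.3055 = 0.03355 L.
At equivalence all the acid is converted to ClO-; total volume = 0.02761 + 0.03355 = 0.06116 L, so [ClO-] = 0.01025/0.06116 = 0.1676 M.
Kb = Kw/Ka = 1.0e-14 / 3.0 x 10^-8 = 3.33e-7.
[OH^-] = sqrt(Kb x [ClO-]) = sqrt(3.33e-7 x 0.1676) = 0.000236 M.
pOH = 3.63, so pH = 14.00 - 3.63 = 10.37.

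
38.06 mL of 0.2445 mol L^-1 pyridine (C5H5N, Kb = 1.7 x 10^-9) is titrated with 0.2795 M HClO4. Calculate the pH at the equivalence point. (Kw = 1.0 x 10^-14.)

3.06

n(C5H5N) = 0.2445 x 0.03806 = 0.009306 mol; V(HClO4) at equivalence = 0.009306/0.2795 = 0.03329 L.
At equivalence the base is fully converted to C5H5NH+; total volume = 0.07135 L, so [C5H5NH+] = 0.009306/0.07135 = 0.1304 M.
Ka(C5H5NH+) = Kw/Kb = 1.0e-14 / 1.7 x 10^-9 = 5.88e-6.
[H^+] = sqrt(Ka x [C5H5NH+]) = sqrt(5.88e-6 x 0.1304) = 0.000876 M.
pH = -log(0.000876) = 3.06.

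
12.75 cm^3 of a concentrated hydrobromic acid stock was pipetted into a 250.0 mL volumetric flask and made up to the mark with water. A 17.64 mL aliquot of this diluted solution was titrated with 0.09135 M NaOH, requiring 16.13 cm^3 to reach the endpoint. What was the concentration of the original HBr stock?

n(NaOH) = 0.09135 x 0.01613 = 0.001473 mol.
n(HBr) in the aliquot = 0.001473 mol.
[diluted HBr] = 0.001473 / 0.01764 = 0.08353 M.
Dilution factor = 250.0/12.75 = 19.61, so [stock] = 0.08353 x 19.61 = 1.64 M.

1.64 M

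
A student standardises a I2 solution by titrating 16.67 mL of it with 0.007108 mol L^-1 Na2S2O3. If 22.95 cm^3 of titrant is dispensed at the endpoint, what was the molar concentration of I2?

0.00489 M

n(Na2S2O3) = 0.007108 x 0.02295 = 0.0001631 mol.
From the balanced equation, 2 mol Na2S2O3 reacts with 1 mol I2, so n(I2) = 0.0001631 x 1/2 = 8.156e-5 mol.
[I2] = 8.156e-5 / 0.01667 L = 0.00489 M.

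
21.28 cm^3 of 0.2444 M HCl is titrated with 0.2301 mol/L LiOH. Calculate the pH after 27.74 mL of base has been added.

n(acid) = 0.2444 x 0.02128 = 0.005201 mol; n(LiOH) added = 0.2301 x 0.02774 = 0.006383 mol.
Base is in excess by 0.006383 - 0.005201 = 0.001182 mol in a total volume of 0.04902 L.
[OH^-] = 0.001182/0.04902 = 0.02412 M, so pOH = 1.62 and pH = 14.00 - 1.62 = 12.38.

12.38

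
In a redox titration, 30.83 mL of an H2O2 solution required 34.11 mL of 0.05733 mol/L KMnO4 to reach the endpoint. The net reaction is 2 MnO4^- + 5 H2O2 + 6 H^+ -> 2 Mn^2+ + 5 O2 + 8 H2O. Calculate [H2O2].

0.159 M

n(KMnO4) = 0.05733 x 0.03411 = 0.001956 mol.
From the balanced equation, 2 mol KMnO4 reacts with 5 mol H2O2, so n(H2O2) = 0.001956 x 5/2 = 0.004889 mol.
[H2O2] = 0.004889 / 0.03083 L = 0.159 M.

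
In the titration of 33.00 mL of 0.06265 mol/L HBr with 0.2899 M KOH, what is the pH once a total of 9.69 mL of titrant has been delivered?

n(acid) = 0.06265 x 0.03300 = 0.002067 mol; n(KOH) added = 0.2899 x 0.009690 = 0.002809 mol.
Base is in excess by 0.002809 - 0.002067 = 0.0007417 mol in a total volume of 0.04269 L.
[OH^-] = 0.0007417/0.04269 = 0.01737 M, so pOH = 1.76 and pH = 14.00 - 1.76 = 12.24.

12.24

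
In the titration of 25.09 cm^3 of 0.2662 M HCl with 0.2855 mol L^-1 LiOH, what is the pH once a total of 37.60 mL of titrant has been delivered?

12.81

n(acid) = 0.2662 x 0.02509 = 0.006679 mol; n(LiOH) added = 0.2855 x 0.03760 = 0.01073 mol.
Base is in excess by 0.01073 - 0.006679 = 0.004056 mol in a total volume of 0.06269 L.
[OH^-] = 0.004056/0.06269 = 0.06470 M, so pOH = 1.19 and pH = 14.00 - 1.19 = 12.81.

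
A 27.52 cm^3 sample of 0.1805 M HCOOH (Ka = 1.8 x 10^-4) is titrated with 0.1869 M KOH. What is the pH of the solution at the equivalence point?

8.35

n(HCOOH) = 0.1805 x 0.02752 = 0.004967 mol; V(KOH) at equivalence = 0.004967/0.1869 = 0.02658 L.
At equivalence all the acid is converted to HCOO-; total volume = 0.02752 + 0.02658 = 0.05410 L, so [HCOO-] = 0.004967/0.05410 = 0.09182 M.
Kb = Kw/Ka = 1.0e-14 / 1.8 x 10^-4 = 5.56e-11.
[OH^-] = sqrt(Kb x [HCOO-]) = sqrt(5.56e-11 x 0.09182) = 2.26e-6 M.
pOH = 5.65, so pH = 14.00 - 5.65 = 8.35.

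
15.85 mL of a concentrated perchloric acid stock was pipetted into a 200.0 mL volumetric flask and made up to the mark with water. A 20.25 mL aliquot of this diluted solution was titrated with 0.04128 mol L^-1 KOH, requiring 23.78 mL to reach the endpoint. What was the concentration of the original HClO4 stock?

0.612 M

n(KOH) = 0.04128 x 0.02378 = 0.0009816 mol.
n(HClO4) in the aliquot = 0.0009816 mol.
[diluted HClO4] = 0.0009816 / 0.02025 = 0.04848 M.
Dilution factor = 200.0/15.85 = 12.62, so [stock] = 0.04848 x 12.62 = 0.612 M.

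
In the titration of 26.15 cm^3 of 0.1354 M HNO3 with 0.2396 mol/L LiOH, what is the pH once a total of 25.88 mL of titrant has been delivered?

n(acid) = 0.1354 x 0.02615 = 0.003541 mol; n(LiOH) added = 0.2396 x 0.02588 = 0.006201 mol.
Base is in excess by 0.006201 - 0.003541 = 0.002660 mol in a total volume of 0.05203 L.
[OH^-] = 0.002660/0.05203 = 0.05113 M, so pOH = 1.29 and pH = 14.00 - 1.29 = 12.71.

12.71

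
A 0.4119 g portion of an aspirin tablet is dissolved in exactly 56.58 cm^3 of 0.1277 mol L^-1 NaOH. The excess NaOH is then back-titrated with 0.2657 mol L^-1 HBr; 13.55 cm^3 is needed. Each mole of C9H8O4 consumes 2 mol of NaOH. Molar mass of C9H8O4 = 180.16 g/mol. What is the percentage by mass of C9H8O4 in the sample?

79.3%

Total n(NaOH) added = 0.1277 x 0.05658 = 0.007225 mol.
n(HBr) used = 0.2657 x 0.01355 = 0.003600 mol, which equals the excess n(NaOH).
So n(NaOH) consumed by the sample = 0.007225 - 0.003600 = 0.003625 mol.
n(C9H8O4) = 0.003625 / 2 = 0.001813 mol.
mass C9H8O4 = 0.001813 x 180.16 = 0.3265 g, so %C9H8O4 = 0.3265/0.4119 x 100 = 79.3%.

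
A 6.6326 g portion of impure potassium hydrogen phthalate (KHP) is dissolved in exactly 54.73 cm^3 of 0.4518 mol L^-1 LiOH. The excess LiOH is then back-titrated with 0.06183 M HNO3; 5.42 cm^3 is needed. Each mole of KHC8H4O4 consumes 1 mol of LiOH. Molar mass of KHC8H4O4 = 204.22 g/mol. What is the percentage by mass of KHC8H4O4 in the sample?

75.1%

Total n(LiOH) added = 0.4518 x 0.05473 = 0.02473 mol.
n(HNO3) used = 0.06183 x 0.005420 = 0.0003351 mol, which equals the excess n(LiOH).
So n(LiOH) consumed by the sample = 0.02473 - 0.0003351 = 0.02439 mol.
n(KHC8H4O4) = 0.02439 / 1 = 0.02439 mol.
mass KHC8H4O4 = 0.02439 x 204.22 = 4.981 g, so %KHC8H4O4 = 4.981/6.6326 x 100 = 75.1%.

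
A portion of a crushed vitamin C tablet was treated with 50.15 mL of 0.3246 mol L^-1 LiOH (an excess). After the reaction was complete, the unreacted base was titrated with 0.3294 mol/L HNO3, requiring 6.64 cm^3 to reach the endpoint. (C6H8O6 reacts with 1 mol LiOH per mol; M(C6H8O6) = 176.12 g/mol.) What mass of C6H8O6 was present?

2.48 g

Total n(LiOH) added = 0.3246 x 0.05015 = 0.01628 mol.
n(HNO3) used = 0.3294 x 0.006640 = 0.002187 mol, which equals the excess n(LiOH).
So n(LiOH) consumed by the sample = 0.01628 - 0.002187 = 0.01409 mol.
n(C6H8O6) = 0.01409 / 1 = 0.01409 mol.
mass = 0.01409 mol x 176.12 g/mol = 2.48 g.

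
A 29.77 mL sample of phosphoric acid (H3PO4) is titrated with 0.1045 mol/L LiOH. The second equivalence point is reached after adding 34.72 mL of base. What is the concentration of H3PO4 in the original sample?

0.0609 M

n(LiOH) = 0.1045 x 0.03472 = 0.003628 mol.
At the second equivalence point, 2 mol OH^- react per mol H3PO4, so n(H3PO4) = 0.003628 / 2 = 0.001814 mol.
[H3PO4] = 0.001814 / 0.02977 L = 0.0609 M.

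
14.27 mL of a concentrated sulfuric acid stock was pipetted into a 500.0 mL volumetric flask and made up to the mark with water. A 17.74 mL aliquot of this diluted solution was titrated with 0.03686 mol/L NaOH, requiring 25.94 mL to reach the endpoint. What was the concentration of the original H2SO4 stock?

n(NaOH) = 0.03686 x 0.02594 = 0.0009561 mol.
n(H2SO4) in the aliquot = 0.0009561 x 1/2 = 0.0004781 mol.
[diluted H2SO4] = 0.0004781 / 0.01774 = 0.02695 M.
Dilution factor = 500.0/14.27 = 35.04, so [stock] = 0.02695 x 35.04 = 0.944 M.

0.944 M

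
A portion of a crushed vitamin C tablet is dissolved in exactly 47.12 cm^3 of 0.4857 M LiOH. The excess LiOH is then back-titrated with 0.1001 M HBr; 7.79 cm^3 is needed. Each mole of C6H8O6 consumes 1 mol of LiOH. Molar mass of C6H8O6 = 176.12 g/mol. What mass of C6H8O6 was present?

3.89 g

Total n(LiOH) added = 0.4857 x 0.04712 = 0.02289 mol.
n(HBr) used = 0.1001 x 0.007790 = 0.0007798 mol, which equals the excess n(LiOH).
So n(LiOH) consumed by the sample = 0.02289 - 0.0007798 = 0.02211 mol.
n(C6H8O6) = 0.02211 / 1 = 0.02211 mol.
mass = 0.02211 mol x 176.12 g/mol = 3.89 g.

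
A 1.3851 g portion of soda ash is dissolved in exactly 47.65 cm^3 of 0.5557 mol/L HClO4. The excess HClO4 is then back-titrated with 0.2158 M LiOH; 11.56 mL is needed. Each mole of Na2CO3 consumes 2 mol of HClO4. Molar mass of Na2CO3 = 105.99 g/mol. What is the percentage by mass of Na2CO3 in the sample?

Total n(HClO4) added = 0.5557 x 0.04765 = 0.02648 mol.
n(LiOH) used = 0.2158 x 0.01156 = 0.002495 mol, which equals the excess n(HClO4).
So n(HClO4) consumed by the sample = 0.02648 - 0.002495 = 0.02398 mol.
n(Na2CO3) = 0.02398 / 2 = 0.01199 mol.
mass Na2CO3 = 0.01199 x 105.99 = 1.271 g, so %Na2CO3 = 1.271/1.3851 x 100 = 91.8%.

91.8%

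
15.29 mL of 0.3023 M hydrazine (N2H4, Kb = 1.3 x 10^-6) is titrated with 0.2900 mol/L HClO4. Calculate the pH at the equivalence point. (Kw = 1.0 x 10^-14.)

4.47

n(N2H4) = 0.3023 x 0.01529 = 0.004622 mol; V(HClO4) at equivalence = 0.004622/0.2900 = 0.01594 L.
At equivalence the base is fully converted to N2H5+; total volume = 0.03123 L, so [N2H5+] = 0.004622/0.03123 = 0.1480 M.
Ka(N2H5+) = Kw/Kb = 1.0e-14 / 1.3 x 10^-6 = 7.69e-9.
[H^+] = sqrt(Ka x [N2H5+]) = sqrt(7.69e-9 x 0.1480) = 3.37e-5 M.
pH = -log(3.37e-5) = 4.47.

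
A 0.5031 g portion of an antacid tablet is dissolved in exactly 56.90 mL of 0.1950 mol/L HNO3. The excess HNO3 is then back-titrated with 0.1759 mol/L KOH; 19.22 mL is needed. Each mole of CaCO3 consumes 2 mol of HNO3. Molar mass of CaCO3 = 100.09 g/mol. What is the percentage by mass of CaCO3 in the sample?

76.7%

Total n(HNO3) added = 0.1950 x 0.05690 = 0.01110 mol.
n(KOH) used = 0.1759 x 0.01922 = 0.003381 mol, which equals the excess n(HNO3).
So n(HNO3) consumed by the sample = 0.01110 - 0.003381 = 0.007715 mol.
n(CaCO3) = 0.007715 / 2 = 0.003857 mol.
mass CaCO3 = 0.003857 x 100.09 = 0.3861 g, so %CaCO3 = 0.3861/0.5031 x 100 = 76.7%.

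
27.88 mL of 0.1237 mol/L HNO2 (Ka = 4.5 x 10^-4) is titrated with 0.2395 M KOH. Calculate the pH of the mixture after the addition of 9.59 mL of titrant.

Initial n(HNO2) = 0.1237 x 0.02788 = 0.003449 mol.
n(KOH) added = 0.2395 x 0.009590 = 0.002297 mol, converting that many moles of HNO2 to NO2-.
Remaining n(HNO2) = 0.001152 mol; n(NO2-) = 0.002297 mol.
By Henderson-Hasselbalch, pH = pKa + log([A^-]/[HA]) = 3.35 + log(0.002297/0.001152) = 3.35 + (+0.30) = 3.65.

3.65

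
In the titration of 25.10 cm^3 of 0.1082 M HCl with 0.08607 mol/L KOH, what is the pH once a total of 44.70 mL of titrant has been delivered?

12.21

n(acid) = 0.1082 x 0.02510 = 0.002716 mol; n(KOH) added = 0.08607 x 0.04470 = 0.003847 mol.
Base is in excess by 0.003847 - 0.002716 = 0.001132 mol in a total volume of 0.06980 L.
[OH^-] = 0.001132/0.06980 = 0.01621 M, so pOH = 1.79 and pH = 14.00 - 1.79 = 12.21.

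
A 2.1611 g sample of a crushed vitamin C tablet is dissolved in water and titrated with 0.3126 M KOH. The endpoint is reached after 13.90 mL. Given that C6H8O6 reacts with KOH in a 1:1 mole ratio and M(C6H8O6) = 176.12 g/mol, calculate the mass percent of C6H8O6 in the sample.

35.4%

n(KOH) = 0.3126 x 0.01390 = 0.004345 mol.
n(C6H8O6) = 0.004345 / 1 = 0.004345 mol.
mass of C6H8O6 = 0.004345 x 176.12 = 0.7653 g.
% purity = 0.7653 / 2.1611 x 100 = 35.4%.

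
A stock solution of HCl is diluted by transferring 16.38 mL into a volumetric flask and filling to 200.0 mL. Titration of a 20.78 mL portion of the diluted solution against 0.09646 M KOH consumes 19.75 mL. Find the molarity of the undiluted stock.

1.12 M

n(KOH) = 0.09646 x 0.01975 = 0.001905 mol.
n(HCl) in the aliquot = 0.001905 mol.
[diluted HCl] = 0.001905 / 0.02078 = 0.09168 M.
Dilution factor = 200.0/16.38 = 12.21, so [stock] = 0.09168 x 12.21 = 1.12 M.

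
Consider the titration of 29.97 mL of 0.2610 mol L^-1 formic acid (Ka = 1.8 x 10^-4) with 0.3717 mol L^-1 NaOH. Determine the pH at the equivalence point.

n(HCOOH) = 0.2610 x 0.02997 = 0.007822 mol; V(NaOH) at equivalence = 0.007822/0.3717 = 0.02104 L.
At equivalence all the acid is converted to HCOO-; total volume = 0.02997 + 0.02104 = 0.05101 L, so [HCOO-] = 0.007822/0.05101 = 0.1533 M.
Kb = Kw/Ka = 1.0e-14 / 1.8 x 10^-4 = 5.56e-11.
[OH^-] = sqrt(Kb x [HCOO-]) = sqrt(5.56e-11 x 0.1533) = 2.92e-6 M.
pOH = 5.53, so pH = 14.00 - 5.53 = 8.47.

8.47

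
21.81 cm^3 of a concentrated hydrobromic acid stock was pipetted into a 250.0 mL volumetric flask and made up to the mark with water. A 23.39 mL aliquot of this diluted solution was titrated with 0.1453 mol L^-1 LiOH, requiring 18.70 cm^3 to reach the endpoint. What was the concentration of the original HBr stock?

1.33 M

n(LiOH) = 0.1453 x 0.01870 = 0.002717 mol.
n(HBr) in the aliquot = 0.002717 mol.
[diluted HBr] = 0.002717 / 0.02339 = 0.1162 M.
Dilution factor = 250.0/21.81 = 11.46, so [stock] = 0.1162 x 11.46 = 1.33 M.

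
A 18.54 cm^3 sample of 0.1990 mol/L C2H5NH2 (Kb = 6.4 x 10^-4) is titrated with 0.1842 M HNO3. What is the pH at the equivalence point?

5.91

n(C2H5NH2) = 0.1990 x 0.01854 = 0.003689 mol; V(HNO3) at equivalence = 0.003689/0.1842 = 0.02003 L.
At equivalence the base is fully converted to C2H5NH3+; total volume = 0.03857 L, so [C2H5NH3+] = 0.003689/0.03857 = 0.09566 M.
Ka(C2H5NH3+) = Kw/Kb = 1.0e-14 / 6.4 x 10^-4 = 1.56e-11.
[H^+] = sqrt(Ka x [C2H5NH3+]) = sqrt(1.56e-11 x 0.09566) = 1.22e-6 M.
pH = -log(1.22e-6) = 5.91.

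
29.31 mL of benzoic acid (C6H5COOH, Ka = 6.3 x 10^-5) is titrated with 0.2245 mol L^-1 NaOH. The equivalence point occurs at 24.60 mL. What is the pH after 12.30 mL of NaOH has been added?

4.20

12.30 mL is exactly half the equivalence volume (24.60/2), i.e. the half-equivalence point.
There, n(HA) = n(A^-), so pH = pKa = -log(6.3 x 10^-5) = 4.20.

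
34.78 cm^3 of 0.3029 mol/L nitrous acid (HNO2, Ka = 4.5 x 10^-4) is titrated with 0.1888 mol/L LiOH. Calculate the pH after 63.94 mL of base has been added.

12.19

n(acid) = 0.3029 x 0.03478 = 0.01053 mol; n(LiOH) added = 0.1888 x 0.06394 = 0.01207 mol.
Base is in excess by 0.01207 - 0.01053 = 0.001537 mol in a total volume of 0.09872 L.
[OH^-] = 0.001537/0.09872 = 0.01557 M, so pOH = 1.81 and pH = 14.00 - 1.81 = 12.19.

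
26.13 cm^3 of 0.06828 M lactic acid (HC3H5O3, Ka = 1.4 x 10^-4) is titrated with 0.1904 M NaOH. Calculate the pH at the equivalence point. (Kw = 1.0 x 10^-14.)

8.28

n(HC3H5O3) = 0.06828 x 0.02613 = 0.001784 mol; V(NaOH) at equivalence = 0.001784/0.1904 = 0.009371 L.
At equivalence all the acid is converted to C3H5O3-; total volume = 0.02613 + 0.009371 = 0.03550 L, so [C3H5O3-] = 0.001784/0.03550 = 0.05026 M.
Kb = Kw/Ka = 1.0e-14 / 1.4 x 10^-4 = 7.14e-11.
[OH^-] = sqrt(Kb x [C3H5O3-]) = sqrt(7.14e-11 x 0.05026) = 1.89e-6 M.
pOH = 5.72, so pH = 14.00 - 5.72 = 8.28.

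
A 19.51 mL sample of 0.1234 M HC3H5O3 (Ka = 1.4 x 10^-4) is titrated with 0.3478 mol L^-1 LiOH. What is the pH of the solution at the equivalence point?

n(HC3H5O3) = 0.1234 x 0.01951 = 0.002408 mol; V(LiOH) at equivalence = 0.002408/0.3478 = 0.006922 L.
At equivalence all the acid is converted to C3H5O3-; total volume = 0.01951 + 0.006922 = 0.02643 L, so [C3H5O3-] = 0.002408/0.02643 = 0.09108 M.
Kb = Kw/Ka = 1.0e-14 / 1.4 x 10^-4 = 7.14e-11.
[OH^-] = sqrt(Kb x [C3H5O3-]) = sqrt(7.14e-11 x 0.09108) = 2.55e-6 M.
pOH = 5.59, so pH = 14.00 - 5.59 = 8.41.

8.41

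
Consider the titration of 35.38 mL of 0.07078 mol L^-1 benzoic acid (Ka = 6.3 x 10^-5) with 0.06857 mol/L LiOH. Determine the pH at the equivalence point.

8.37

n(C6H5COOH) = 0.07078 x 0.03538 = 0.002504 mol; V(LiOH) at equivalence = 0.002504/0.06857 = 0.03652 L.
At equivalence all the acid is converted to C6H5COO-; total volume = 0.03538 + 0.03652 = 0.07190 L, so [C6H5COO-] = 0.002504/0.07190 = 0.03483 M.
Kb = Kw/Ka = 1.0e-14 / 6.3 x 10^-5 = 1.59e-10.
[OH^-] = sqrt(Kb x [C6H5COO-]) = sqrt(1.59e-10 x 0.03483) = 2.35e-6 M.
pOH = 5.63, so pH = 14.00 - 5.63 = 8.37.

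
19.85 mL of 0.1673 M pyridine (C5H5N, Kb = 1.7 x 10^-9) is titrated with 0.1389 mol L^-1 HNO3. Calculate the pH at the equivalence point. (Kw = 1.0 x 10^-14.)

n(C5H5N) = 0.1673 x 0.01985 = 0.003321 mol; V(HNO3) at equivalence = 0.003321/0.1389 = 0.02391 L.
At equivalence the base is fully converted to C5H5NH+; total volume = 0.04376 L, so [C5H5NH+] = 0.003321/0.04376 = 0.07589 M.
Ka(C5H5NH+) = Kw/Kb = 1.0e-14 / 1.7 x 10^-9 = 5.88e-6.
[H^+] = sqrt(Ka x [C5H5NH+]) = sqrt(5.88e-6 x 0.07589) = 0.000668 M.
pH = -log(0.000668) = 3.18.

3.18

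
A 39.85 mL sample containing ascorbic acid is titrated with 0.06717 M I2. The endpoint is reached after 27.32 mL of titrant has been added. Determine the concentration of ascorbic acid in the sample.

0.0460 M

n(I2) = 0.06717 x 0.02732 = 0.001835 mol.
From the balanced equation, 1 mol I2 reacts with 1 mol ascorbic acid, so n(ascorbic acid) = 0.001835 x 1/1 = 0.001835 mol.
[ascorbic acid] = 0.001835 / 0.03985 L = 0.0460 M.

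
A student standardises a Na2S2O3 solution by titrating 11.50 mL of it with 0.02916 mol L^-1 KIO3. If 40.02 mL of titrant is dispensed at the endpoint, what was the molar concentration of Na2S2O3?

0.609 M

n(KIO3) = 0.02916 x 0.04002 = 0.001167 mol.
From the balanced equation, 1 mol KIO3 reacts with 6 mol Na2S2O3, so n(Na2S2O3) = 0.001167 x 6/1 = 0.007002 mol.
[Na2S2O3] = 0.007002 / 0.01150 L = 0.609 M.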